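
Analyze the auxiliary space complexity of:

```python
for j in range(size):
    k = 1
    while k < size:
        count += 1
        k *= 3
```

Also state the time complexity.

Space complexity: O(1).
Only a constant amount of auxiliary storage is used; nothing grows with n.
Time complexity: O(n log n).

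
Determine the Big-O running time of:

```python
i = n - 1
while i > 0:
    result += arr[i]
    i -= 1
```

Time complexity: O(n).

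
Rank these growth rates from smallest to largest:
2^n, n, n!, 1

Ordered by growth rate: 1 < n < 2^n < n!.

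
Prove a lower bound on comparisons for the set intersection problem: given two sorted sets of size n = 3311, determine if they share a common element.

For two sorted arrays of size n = 3311, any correct algorithm must examine Omega(n) elements. If fewer are examined, an adversary places a common element in an unexamined gap. A merge-based scan achieves O(n), so the bound is tight.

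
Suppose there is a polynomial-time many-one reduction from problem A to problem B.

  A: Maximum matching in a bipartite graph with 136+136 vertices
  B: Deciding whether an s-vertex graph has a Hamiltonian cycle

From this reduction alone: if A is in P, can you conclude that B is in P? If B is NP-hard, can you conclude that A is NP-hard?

A poly-time reduction A <=_p B transfers tractability DOWN (B easy => A easy) and hardness UP (A hard => B hard), not the reverse.
From A in P, the reduction alone does NOT give B in P: any problem in P trivially reduces to SAT, yet SAT is not known to be in P.
From B NP-hard, the reduction alone does NOT give A NP-hard: again, easy problems reduce to hard ones.
(Here in fact A is P and B is NP-complete.)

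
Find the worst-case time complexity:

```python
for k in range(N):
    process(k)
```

Time complexity: O(n).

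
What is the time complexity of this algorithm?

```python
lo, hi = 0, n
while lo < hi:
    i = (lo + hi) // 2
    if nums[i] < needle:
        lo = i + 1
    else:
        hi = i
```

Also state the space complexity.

Time complexity: O(log n).
Space complexity: O(1).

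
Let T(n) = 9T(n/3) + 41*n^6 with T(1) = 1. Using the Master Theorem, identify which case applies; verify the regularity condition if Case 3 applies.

a=9, b=3, f(n)=41*n^6.
log_3(9) = 2 < 6.
f(n) = Omega(n^(2+epsilon)) for some epsilon > 0, so Case 3 is the candidate.
Regularity: a*f(n/b) = 9*41*(n/3)^6 = (9/729)*41*n^6 <= c*f(n) with c = 9/729 < 1. Satisfied.
Case 3: T(n) = Theta(n^6).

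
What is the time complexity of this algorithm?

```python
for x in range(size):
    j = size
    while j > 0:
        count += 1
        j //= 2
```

Time complexity: O(n log n).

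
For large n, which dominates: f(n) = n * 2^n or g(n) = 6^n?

g(n) = 6^n grows faster: 6^n / (n 2^n) = (6/2)^n / n -> infinity since 6/2 > 1.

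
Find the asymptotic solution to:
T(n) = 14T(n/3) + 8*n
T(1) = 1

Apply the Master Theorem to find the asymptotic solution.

a=14, b=3, f(n)=8*n. log_3(14) = 2.402. Case 1 of Master Theorem: T(n) = O(n^2.402).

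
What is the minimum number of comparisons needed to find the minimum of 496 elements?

Finding the minimum requires 495 comparisons, identical reasoning to finding the maximum. Each comparison eliminates one candidate.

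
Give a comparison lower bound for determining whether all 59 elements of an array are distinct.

In the algebraic decision-tree model, the YES region for element distinctness on 59 elements has 59! connected components (one per ordering). Ben-Or's theorem then gives a lower bound of Omega(log(n!)) = Omega(n log n).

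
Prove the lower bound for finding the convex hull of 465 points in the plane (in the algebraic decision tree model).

Reduction from sorting: given 465 numbers x_1,...,x_{465}, map x_i to the point (x_i, x_i^2) on the parabola y = x^2. All points are on the convex hull, and walking the hull gives them in sorted x-order. Since sorting requires Omega(n log n), so does planar convex hull.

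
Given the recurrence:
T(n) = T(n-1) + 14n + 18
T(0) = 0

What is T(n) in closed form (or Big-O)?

Dominant term in sum is 14*sum(i, i=1..n) = 14*n*(n+1)/2 = O(n^2).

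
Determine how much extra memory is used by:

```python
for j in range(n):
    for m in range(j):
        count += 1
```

Space complexity: O(1).
Only a constant amount of auxiliary storage is used; nothing grows with n.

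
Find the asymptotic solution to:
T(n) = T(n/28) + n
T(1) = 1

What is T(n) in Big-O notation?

Geometric series: n*(1 + 1/28 + 1/28^2 + ...) = O(n). T(n) = O(n).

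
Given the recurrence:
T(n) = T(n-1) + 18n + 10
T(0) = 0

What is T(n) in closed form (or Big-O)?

Dominant term in sum is 18*sum(i, i=1..n) = 18*n*(n+1)/2 = O(n^2).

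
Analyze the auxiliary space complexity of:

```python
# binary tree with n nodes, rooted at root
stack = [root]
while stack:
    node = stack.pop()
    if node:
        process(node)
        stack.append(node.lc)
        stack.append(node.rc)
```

Space complexity: O(n).
Auxiliary storage grows linearly with the input size n in the worst case.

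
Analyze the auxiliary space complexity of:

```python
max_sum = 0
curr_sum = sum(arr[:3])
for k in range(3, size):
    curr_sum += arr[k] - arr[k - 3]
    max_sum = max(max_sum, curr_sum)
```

Space complexity: O(1).
Only a constant amount of auxiliary storage is used; nothing grows with n.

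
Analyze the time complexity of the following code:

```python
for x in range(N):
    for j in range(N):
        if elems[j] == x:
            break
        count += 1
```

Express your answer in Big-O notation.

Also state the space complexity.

Time complexity: O(n^2).
Space complexity: O(1).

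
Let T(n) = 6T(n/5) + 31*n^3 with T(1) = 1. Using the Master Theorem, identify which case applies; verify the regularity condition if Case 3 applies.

a=6, b=5, f(n)=31*n^3.
log_5(6) = 1.113 < 3.
f(n) = Omega(n^(1.113+epsilon)) for some epsilon > 0, so Case 3 is the candidate.
Regularity: a*f(n/b) = 6*31*(n/5)^3 = (6/125)*31*n^3 <= c*f(n) with c = 6/125 < 1. Satisfied.
Case 3: T(n) = Theta(n^3).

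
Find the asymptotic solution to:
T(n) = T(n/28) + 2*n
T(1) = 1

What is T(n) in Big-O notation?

Geometric series: 2*n*(1 + 1/28 + 1/28^2 + ...) = O(n). T(n) = O(n).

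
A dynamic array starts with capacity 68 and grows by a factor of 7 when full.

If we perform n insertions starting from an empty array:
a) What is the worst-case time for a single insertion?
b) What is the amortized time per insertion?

(a) Worst-case single insertion: O(n) -- when the array is full at capacity c, the resize copies all c elements, and c can be Theta(n).
(b) Resizes happen at sizes 68, 476, 3332, ... Total copy cost for n insertions: 68 + 476 + ... = O(n) (geometric series with ratio 1/7). Amortized cost per insertion: O(n)/n = O(1).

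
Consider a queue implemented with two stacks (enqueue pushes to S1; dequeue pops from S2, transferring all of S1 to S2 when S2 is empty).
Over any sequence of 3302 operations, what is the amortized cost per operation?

Each element is pushed to S1 once, popped once, pushed to S2 once, and popped once: 4 unit operations over its lifetime. Over 3302 operations the total work is O(3302). Amortized O(1) per enqueue/dequeue.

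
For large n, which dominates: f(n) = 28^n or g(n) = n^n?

g(n) = n^n grows faster: n^n / 28^n = (n/28)^n -> infinity once n > 28.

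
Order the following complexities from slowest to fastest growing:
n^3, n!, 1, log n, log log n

Ordered by growth rate: 1 < log log n < log n < n^3 < n!.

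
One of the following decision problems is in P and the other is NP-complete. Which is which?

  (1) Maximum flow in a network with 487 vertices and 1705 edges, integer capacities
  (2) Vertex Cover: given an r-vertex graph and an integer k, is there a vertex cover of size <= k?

(1) is P: Edmonds-Karp / push-relabel run in polynomial time.
(2) is NP-complete: one of Karp's 21 NP-complete problems (with k part of the input; for any fixed constant k it is in P).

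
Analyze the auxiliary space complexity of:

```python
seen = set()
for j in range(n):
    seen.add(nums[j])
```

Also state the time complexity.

Space complexity: O(n).
Auxiliary storage grows linearly with the input size n in the worst case.
Time complexity: O(n).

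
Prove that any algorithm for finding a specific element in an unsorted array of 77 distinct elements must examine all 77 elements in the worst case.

Adversary argument: if the algorithm examines fewer than 77 elements, the adversary places the target in an unexamined position. The algorithm cannot distinguish 'not present' from 'in unexamined position'.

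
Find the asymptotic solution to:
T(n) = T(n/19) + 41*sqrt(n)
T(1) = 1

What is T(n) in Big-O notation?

Each level contributes sqrt(n/19^k). Geometric series with ratio 1/sqrt(19) < 1 sums to O(sqrt(n)).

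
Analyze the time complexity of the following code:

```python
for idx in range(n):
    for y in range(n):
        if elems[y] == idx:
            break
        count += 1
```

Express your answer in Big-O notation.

Time complexity: O(n^2).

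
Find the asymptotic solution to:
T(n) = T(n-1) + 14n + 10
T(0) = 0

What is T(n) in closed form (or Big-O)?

Dominant term in sum is 14*sum(i, i=1..n) = 14*n*(n+1)/2 = O(n^2).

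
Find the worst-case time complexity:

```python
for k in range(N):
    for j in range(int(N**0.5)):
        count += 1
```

Time complexity: O(n * sqrt(n)).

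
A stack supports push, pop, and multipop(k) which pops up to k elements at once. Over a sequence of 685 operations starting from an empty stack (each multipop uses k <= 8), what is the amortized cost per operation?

Each element is pushed exactly once and popped at most once (whether by pop or as part of a multipop). So the total number of individual pops over the whole sequence is at most the number of pushes, which is at most 685. Total work <= 2 * 685, hence O(1) amortized per operation.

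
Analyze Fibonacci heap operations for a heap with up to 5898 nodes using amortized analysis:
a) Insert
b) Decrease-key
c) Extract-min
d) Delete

Fibonacci heaps use lazy consolidation. Potential function Phi = t + 2m (t = number of trees, m = marked nodes).
- Insert: O(1) actual, Delta Phi = +1 (one new tree) => O(1) amortized.
- Decrease-key: with c cascading cuts, actual cost is O(c); Delta Phi <= c - 2(c-1) + 2 = 4 - c (c new trees; >= c-1 marks cleared; <= 1 new mark). Amortized O(c) + (4 - c) = O(1).
- Extract-min: O(D(n) + t) actual; consolidation drops t to <= D(n)+1, so Delta Phi pays for the t term. D(n) = O(log n) for n = 5898 => O(log n) amortized.
- Delete: decrease-key to -inf then extract-min = O(log n).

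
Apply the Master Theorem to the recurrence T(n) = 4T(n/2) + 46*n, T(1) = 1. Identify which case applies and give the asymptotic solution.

a=4, b=2, f(n)=46*n.
log_2(4) = 2 > 1.
Since f(n) = O(n^1) is polynomially smaller than n^2, Case 1 applies.
T(n) = Theta(n^2).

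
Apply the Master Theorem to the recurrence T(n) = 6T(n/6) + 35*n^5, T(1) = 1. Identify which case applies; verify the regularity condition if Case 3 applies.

a=6, b=6, f(n)=35*n^5.
log_6(6) = 1 < 5.
f(n) = Omega(n^(1+epsilon)) for some epsilon > 0, so Case 3 is the candidate.
Regularity: a*f(n/b) = 6*35*(n/6)^5 = (6/7776)*35*n^5 <= c*f(n) with c = 6/7776 < 1. Satisfied.
Case 3: T(n) = Theta(n^5).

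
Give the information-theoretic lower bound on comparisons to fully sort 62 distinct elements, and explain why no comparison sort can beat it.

A comparison sort is a binary decision tree whose leaves are the 62! = 31469973260387937525653122354950764088012280797258232192163168247821107200000000000000 possible output permutations. A binary tree with L leaves has height >= ceil(log_2(L)). So any comparison sort needs >= ceil(log_2(62!)) = 285 comparisons in the worst case.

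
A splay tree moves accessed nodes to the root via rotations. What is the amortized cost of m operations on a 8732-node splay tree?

Using a potential function Phi = sum of log(size of subtree) for each node, each splay operation has amortized cost O(log n) where n = 8732. Bad individual operations (O(n)) are offset by decreased potential.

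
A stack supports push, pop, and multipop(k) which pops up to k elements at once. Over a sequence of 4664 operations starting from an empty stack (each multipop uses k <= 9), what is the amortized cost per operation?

Each element is pushed exactly once and popped at most once (whether by pop or as part of a multipop). So the total number of individual pops over the whole sequence is at most the number of pushes, which is at most 4664. Total work <= 2 * 4664, hence O(1) amortized per operation.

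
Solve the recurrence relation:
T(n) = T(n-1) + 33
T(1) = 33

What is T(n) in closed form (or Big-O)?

Unrolling: T(n) = T(n-1) + 33 = T(n-2) + 2*33 = ... = T(1) + (n-1)*33 = 33 + (n-1)*33 = 33n.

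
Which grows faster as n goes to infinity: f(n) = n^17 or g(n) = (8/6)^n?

g(n) = (8/6)^n grows faster: (8/6)^n is exponential with base 8/6 > 1, dominating every polynomial.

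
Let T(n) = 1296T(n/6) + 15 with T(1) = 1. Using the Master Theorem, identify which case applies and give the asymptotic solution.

a=1296, b=6, f(n)=15.
log_6(1296) = 4 > 0.
Since f(n) = O(n^0) is polynomially smaller than n^4, Case 1 applies.
T(n) = Theta(n^4).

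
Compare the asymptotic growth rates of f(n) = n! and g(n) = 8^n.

f(n) = n! grows faster: n!/8^n -> infinity by Stirling.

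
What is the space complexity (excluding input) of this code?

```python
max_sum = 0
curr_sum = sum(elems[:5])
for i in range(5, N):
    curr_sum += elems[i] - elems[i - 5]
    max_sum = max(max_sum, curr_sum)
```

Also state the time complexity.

Space complexity: O(1).
Only a constant amount of auxiliary storage is used; nothing grows with n.
Time complexity: O(n).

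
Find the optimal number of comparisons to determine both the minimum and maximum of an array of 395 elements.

Naive approach: 788 comparisons (394 for max + 394 for min).
Optimal: Compare elements in pairs first (floor(n/2) = 197 comparisons), then find max among winners and min among losers (197 comparisons each).
Total: ceil(3n/2) - 2 = 591 comparisons. An adversary argument shows this is also a lower bound.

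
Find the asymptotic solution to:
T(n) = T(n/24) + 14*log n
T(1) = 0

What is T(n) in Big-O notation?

Each of the log_24(n) levels adds O(log n). T(n) = O(log^2 n).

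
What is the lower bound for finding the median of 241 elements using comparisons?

To find the median of 241 elements, every element must be compared at least once, so the lower bound is Omega(n). The BFPRT algorithm achieves O(n), making this tight.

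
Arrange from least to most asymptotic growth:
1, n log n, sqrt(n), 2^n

Ordered by growth rate: 1 < sqrt(n) < n log n < 2^n.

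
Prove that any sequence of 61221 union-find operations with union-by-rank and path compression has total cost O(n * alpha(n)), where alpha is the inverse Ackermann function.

Using Tarjan's analysis with rank-based potential function. Union-by-rank keeps tree height O(log n). Path compression flattens paths during find. For n = 61221 operations, total cost is O(n * alpha(n)), effectively O(n) since alpha grows incredibly slowly.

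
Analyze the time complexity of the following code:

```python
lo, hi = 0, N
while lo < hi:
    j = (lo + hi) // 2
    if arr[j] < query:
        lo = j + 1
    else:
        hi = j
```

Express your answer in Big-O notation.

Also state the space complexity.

Time complexity: O(log n).
Space complexity: O(1).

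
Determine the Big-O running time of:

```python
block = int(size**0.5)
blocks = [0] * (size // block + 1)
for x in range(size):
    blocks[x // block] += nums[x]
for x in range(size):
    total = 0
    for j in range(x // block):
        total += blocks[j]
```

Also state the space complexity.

Time complexity: O(n * sqrt(n)).
Space complexity: O(sqrt(n)).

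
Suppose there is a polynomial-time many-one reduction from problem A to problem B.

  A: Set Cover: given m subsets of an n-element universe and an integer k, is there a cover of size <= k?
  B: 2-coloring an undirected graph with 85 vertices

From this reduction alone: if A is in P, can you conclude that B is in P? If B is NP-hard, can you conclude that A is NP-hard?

A poly-time reduction A <=_p B transfers tractability DOWN (B easy => A easy) and hardness UP (A hard => B hard), not the reverse.
From A in P, the reduction alone does NOT give B in P: any problem in P trivially reduces to SAT, yet SAT is not known to be in P.
From B NP-hard, the reduction alone does NOT give A NP-hard: again, easy problems reduce to hard ones.
(Here in fact A is NP-complete and B is in P, so no such reduction is known -- its existence would imply P = NP; the analysis concerns only what the assumed reduction would or would not let you conclude.)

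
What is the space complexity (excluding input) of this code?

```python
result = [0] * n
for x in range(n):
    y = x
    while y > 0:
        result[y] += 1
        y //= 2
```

Space complexity: O(n).
Auxiliary storage grows linearly with the input size n in the worst case.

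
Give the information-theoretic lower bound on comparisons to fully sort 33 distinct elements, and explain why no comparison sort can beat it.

A comparison sort is a binary decision tree whose leaves are the 33! = 8683317618811886495518194401280000000 possible output permutations. A binary tree with L leaves has height >= ceil(log_2(L)). So any comparison sort needs >= ceil(log_2(33!)) = 123 comparisons in the worst case.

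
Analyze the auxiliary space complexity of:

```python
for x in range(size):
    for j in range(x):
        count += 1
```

Space complexity: O(1).
Only a constant amount of auxiliary storage is used; nothing grows with n.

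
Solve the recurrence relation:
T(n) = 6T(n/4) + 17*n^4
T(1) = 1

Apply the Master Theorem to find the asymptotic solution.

a=6, b=4, f(n)=17*n^4. log_4(6) = 1.292 < 4. Case 3: T(n) = O(n^4).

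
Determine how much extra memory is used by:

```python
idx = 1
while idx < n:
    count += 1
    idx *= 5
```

Space complexity: O(1).
Only a constant amount of auxiliary storage is used; nothing grows with n.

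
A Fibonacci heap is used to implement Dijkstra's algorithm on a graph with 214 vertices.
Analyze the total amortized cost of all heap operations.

Dijkstra performs 214 insert, 214 extract-min, and at most E decrease-key operations. With Fibonacci heap: insert O(1) amortized, extract-min O(log n) amortized, decrease-key O(1) amortized. Total with n = 214: O(n * 1 + n * log n + E * 1) = O(n log n + E).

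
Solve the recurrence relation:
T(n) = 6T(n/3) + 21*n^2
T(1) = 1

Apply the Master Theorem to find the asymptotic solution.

a=6, b=3, f(n)=21*n^2. log_3(6) = 1.631 < 2. Case 3: T(n) = O(n^2).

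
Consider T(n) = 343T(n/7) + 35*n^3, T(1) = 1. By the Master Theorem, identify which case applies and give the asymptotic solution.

a=343, b=7, f(n)=35*n^3.
log_7(343) = 3, so n^(log_b(a)) = n^3.
f(n) = Theta(n^3), so Case 2 applies.
T(n) = Theta(n^3 log n).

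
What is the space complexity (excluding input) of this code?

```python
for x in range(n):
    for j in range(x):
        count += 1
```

Space complexity: O(1).
Only a constant amount of auxiliary storage is used; nothing grows with n.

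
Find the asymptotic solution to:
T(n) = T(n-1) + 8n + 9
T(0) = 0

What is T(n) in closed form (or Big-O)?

Dominant term in sum is 8*sum(i, i=1..n) = 8*n*(n+1)/2 = O(n^2).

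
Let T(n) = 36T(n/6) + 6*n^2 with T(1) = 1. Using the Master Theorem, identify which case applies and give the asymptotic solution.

a=36, b=6, f(n)=6*n^2.
log_6(36) = 2, so n^(log_b(a)) = n^2.
f(n) = Theta(n^2), so Case 2 applies.
T(n) = Theta(n^2 log n).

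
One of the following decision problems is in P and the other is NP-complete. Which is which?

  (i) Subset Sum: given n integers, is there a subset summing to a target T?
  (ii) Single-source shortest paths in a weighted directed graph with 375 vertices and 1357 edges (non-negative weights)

(i) is NP-complete: one of Karp's 21 NP-complete problems.
(ii) is P: Dijkstra's algorithm runs in O((V+E) log V).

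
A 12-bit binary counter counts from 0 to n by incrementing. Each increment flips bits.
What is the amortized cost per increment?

Bit i flips every 2^i increments. Total flips over n increments: sum_{i=0}^{12} n/2^i < 2n. Amortized cost: 2n/n = O(1).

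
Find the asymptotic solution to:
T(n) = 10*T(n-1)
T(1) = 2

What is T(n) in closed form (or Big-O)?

Each step multiplies by 10. T(n) = T(1)*10^(n-1) = 2*10^(n-1).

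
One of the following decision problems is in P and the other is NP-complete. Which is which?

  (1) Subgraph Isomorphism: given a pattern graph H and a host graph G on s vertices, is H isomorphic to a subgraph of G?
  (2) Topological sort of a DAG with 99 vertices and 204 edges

(1) is NP-complete: generalizes Clique and Hamiltonian Path (pattern size is part of the input).
(2) is P: DFS-based topological sort runs in O(V+E).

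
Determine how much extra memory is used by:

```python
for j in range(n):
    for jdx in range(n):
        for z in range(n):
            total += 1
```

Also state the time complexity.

Space complexity: O(1).
Only a constant amount of auxiliary storage is used; nothing grows with n.
Time complexity: O(n^3).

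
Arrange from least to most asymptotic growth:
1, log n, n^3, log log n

Ordered by growth rate: 1 < log log n < log n < n^3.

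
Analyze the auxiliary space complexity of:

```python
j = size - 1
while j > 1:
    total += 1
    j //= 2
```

Space complexity: O(1).
Only a constant amount of auxiliary storage is used; nothing grows with n.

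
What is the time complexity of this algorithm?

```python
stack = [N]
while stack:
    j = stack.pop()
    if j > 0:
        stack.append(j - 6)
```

Time complexity: O(n).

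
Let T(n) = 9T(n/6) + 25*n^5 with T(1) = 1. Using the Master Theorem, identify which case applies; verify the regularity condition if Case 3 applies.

a=9, b=6, f(n)=25*n^5.
log_6(9) = 1.226 < 5.
f(n) = Omega(n^(1.226+epsilon)) for some epsilon > 0, so Case 3 is the candidate.
Regularity: a*f(n/b) = 9*25*(n/6)^5 = (9/7776)*25*n^5 <= c*f(n) with c = 9/7776 < 1. Satisfied.
Case 3: T(n) = Theta(n^5).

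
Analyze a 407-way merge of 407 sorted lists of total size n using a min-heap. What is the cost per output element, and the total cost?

Maintain a min-heap of size 407 holding the current head of each list. Each output step does one extract-min (O(log 407)) and one insert of that list's next element (O(log 407)). Each of the n elements passes through the heap exactly once, so the total cost is O(n log 407), i.e. O(log 407) per output element.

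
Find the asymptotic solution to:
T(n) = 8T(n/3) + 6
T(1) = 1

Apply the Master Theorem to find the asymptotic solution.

a=8, b=3, f(n)=6. log_3(8) = 1.893. Case 1 of Master Theorem: T(n) = O(n^1.893).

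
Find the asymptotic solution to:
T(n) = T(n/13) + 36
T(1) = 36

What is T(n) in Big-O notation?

Each step divides n by 13 and adds 36. After log_13(n) steps, T(n) = O(log n).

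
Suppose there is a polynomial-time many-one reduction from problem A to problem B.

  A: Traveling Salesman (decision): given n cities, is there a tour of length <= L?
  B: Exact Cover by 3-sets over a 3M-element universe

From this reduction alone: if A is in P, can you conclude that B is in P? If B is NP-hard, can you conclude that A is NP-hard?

A poly-time reduction A <=_p B transfers tractability DOWN (B easy => A easy) and hardness UP (A hard => B hard), not the reverse.
From A in P, the reduction alone does NOT give B in P: any problem in P trivially reduces to SAT, yet SAT is not known to be in P.
From B NP-hard, the reduction alone does NOT give A NP-hard: again, easy problems reduce to hard ones.
(Here in fact A is NP-complete and B is NP-complete.)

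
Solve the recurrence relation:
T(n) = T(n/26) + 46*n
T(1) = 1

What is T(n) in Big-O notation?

Geometric series: 46*n*(1 + 1/26 + 1/26^2 + ...) = O(n). T(n) = O(n).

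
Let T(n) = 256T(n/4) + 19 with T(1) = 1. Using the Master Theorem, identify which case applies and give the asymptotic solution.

a=256, b=4, f(n)=19.
log_4(256) = 4 > 0.
Since f(n) = O(n^0) is polynomially smaller than n^4, Case 1 applies.
T(n) = Theta(n^4).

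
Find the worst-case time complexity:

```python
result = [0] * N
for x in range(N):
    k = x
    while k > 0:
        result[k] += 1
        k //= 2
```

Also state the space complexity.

Time complexity: O(n log n).
Space complexity: O(n).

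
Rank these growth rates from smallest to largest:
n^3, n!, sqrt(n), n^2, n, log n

Ordered by growth rate: log n < sqrt(n) < n < n^2 < n^3 < n!.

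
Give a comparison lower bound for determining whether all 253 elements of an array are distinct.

In the algebraic decision-tree model, the YES region for element distinctness on 253 elements has 253! connected components (one per ordering). Ben-Or's theorem then gives a lower bound of Omega(log(n!)) = Omega(n log n).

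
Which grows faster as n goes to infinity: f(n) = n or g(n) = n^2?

g(n) = n^2 grows faster: n^2/n = n^1 -> infinity.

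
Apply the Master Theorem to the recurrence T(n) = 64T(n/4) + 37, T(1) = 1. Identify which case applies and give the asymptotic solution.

a=64, b=4, f(n)=37.
log_4(64) = 3 > 0.
Since f(n) = O(n^0) is polynomially smaller than n^3, Case 1 applies.
T(n) = Theta(n^3).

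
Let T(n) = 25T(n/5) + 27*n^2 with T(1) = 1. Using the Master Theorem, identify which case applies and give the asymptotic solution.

a=25, b=5, f(n)=27*n^2.
log_5(25) = 2, so n^(log_b(a)) = n^2.
f(n) = Theta(n^2), so Case 2 applies.
T(n) = Theta(n^2 log n).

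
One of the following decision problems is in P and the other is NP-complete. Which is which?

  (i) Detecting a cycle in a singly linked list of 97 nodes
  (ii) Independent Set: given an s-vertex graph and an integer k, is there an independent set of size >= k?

(i) is P: Floyd's tortoise-and-hare runs in O(n) time, O(1) space.
(ii) is NP-complete: complement of Clique (with k part of the input).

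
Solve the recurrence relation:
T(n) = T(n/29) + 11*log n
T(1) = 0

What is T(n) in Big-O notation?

Each of the log_29(n) levels adds O(log n). T(n) = O(log^2 n).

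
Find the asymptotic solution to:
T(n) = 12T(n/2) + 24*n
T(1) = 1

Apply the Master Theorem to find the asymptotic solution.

a=12, b=2, f(n)=24*n. log_2(12) = 3.585. Case 1 of Master Theorem: T(n) = O(n^3.585).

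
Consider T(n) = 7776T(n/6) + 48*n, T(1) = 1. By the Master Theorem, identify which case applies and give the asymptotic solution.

a=7776, b=6, f(n)=48*n.
log_6(7776) = 5 > 1.
Since f(n) = O(n^1) is polynomially smaller than n^5, Case 1 applies.
T(n) = Theta(n^5).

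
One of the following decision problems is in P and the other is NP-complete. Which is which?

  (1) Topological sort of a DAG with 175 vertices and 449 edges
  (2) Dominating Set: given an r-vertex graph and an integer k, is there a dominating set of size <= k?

(1) is P: DFS-based topological sort runs in O(V+E).
(2) is NP-complete: reduces from Set Cover (with k part of the input).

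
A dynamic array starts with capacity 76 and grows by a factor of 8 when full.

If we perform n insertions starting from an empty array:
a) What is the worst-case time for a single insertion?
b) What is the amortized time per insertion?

(a) Worst-case single insertion: O(n) -- when the array is full at capacity c, the resize copies all c elements, and c can be Theta(n).
(b) Resizes happen at sizes 76, 608, 4864, ... Total copy cost for n insertions: 76 + 608 + ... = O(n) (geometric series with ratio 1/8). Amortized cost per insertion: O(n)/n = O(1).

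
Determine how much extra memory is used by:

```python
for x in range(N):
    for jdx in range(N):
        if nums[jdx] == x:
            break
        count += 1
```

Space complexity: O(1).
Only a constant amount of auxiliary storage is used; nothing grows with n.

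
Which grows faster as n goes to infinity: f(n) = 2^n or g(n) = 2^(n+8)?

f(n) = 2^n and g(n) = 2^(n+8) are Theta of each other: 2^(n+8) = 2^8 * 2^n = Theta(2^n).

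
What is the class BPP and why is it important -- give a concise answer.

BPP (Bounded-error Probabilistic Polynomial time) is the class of problems solvable by a randomized algorithm in polynomial time with error probability at most 1/3. BPP contains P and is contained in PSPACE. It is widely conjectured that P = BPP, meaning randomness does not help for decision problems.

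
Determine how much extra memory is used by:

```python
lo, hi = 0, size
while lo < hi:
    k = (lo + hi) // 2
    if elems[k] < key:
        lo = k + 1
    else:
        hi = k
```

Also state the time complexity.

Space complexity: O(1).
Only a constant amount of auxiliary storage is used; nothing grows with n.
Time complexity: O(log n).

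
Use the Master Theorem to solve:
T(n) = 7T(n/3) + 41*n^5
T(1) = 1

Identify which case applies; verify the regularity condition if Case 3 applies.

a=7, b=3, f(n)=41*n^5.
log_3(7) = 1.771 < 5.
f(n) = Omega(n^(1.771+epsilon)) for some epsilon > 0, so Case 3 is the candidate.
Regularity: a*f(n/b) = 7*41*(n/3)^5 = (7/243)*41*n^5 <= c*f(n) with c = 7/243 < 1. Satisfied.
Case 3: T(n) = Theta(n^5).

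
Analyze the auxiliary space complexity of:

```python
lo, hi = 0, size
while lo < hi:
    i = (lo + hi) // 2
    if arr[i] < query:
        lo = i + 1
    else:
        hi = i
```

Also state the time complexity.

Space complexity: O(1).
Only a constant amount of auxiliary storage is used; nothing grows with n.
Time complexity: O(log n).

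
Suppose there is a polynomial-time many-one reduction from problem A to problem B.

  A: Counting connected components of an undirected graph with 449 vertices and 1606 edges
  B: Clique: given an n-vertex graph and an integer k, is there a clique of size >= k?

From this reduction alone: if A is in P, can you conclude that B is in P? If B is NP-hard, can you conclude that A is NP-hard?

A poly-time reduction A <=_p B transfers tractability DOWN (B easy => A easy) and hardness UP (A hard => B hard), not the reverse.
From A in P, the reduction alone does NOT give B in P: any problem in P trivially reduces to SAT, yet SAT is not known to be in P.
From B NP-hard, the reduction alone does NOT give A NP-hard: again, easy problems reduce to hard ones.
(Here in fact A is P and B is NP-complete.)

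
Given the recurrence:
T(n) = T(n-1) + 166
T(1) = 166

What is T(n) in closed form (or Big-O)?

Unrolling: T(n) = T(n-1) + 166 = T(n-2) + 2*166 = ... = T(1) + (n-1)*166 = 166 + (n-1)*166 = 166n.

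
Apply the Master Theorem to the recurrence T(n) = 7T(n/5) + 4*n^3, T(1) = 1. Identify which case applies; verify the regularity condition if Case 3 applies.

a=7, b=5, f(n)=4*n^3.
log_5(7) = 1.209 < 3.
f(n) = Omega(n^(1.209+epsilon)) for some epsilon > 0, so Case 3 is the candidate.
Regularity: a*f(n/b) = 7*4*(n/5)^3 = (7/125)*4*n^3 <= c*f(n) with c = 7/125 < 1. Satisfied.
Case 3: T(n) = Theta(n^3).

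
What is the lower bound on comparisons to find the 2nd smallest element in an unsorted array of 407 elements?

Finding the 2nd smallest of 407 elements requires Omega(n) comparisons. Every element must participate in at least one comparison; otherwise it could be the 2nd smallest.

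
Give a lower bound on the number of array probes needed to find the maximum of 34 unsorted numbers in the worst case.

Adversary: any unprobed cell could hold a value larger than everything seen so far. If fewer than 34 cells are probed, the adversary places the max in an unprobed cell. So all 34 cells must be examined; together with 34-1 comparisons this is tight.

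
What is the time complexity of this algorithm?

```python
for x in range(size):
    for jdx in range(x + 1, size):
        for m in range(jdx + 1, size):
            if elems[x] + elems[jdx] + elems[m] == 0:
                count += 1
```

Time complexity: O(n^3).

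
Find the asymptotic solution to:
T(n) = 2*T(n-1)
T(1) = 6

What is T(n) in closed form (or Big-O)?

Each step multiplies by 2. T(n) = T(1)*2^(n-1) = 6*2^(n-1).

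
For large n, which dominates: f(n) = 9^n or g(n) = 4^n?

f(n) = 9^n grows faster: (9/4)^n -> infinity since 9/4 > 1.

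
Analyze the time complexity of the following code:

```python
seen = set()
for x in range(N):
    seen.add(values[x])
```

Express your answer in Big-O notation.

Time complexity: O(n).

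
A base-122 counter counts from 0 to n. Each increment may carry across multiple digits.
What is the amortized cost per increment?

Digit at position i changes every 122^i increments. Total digit changes over n increments: n * 122/(122-1) = O(n). Amortized: O(1).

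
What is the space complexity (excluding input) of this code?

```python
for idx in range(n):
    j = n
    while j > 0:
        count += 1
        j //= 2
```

Space complexity: O(1).
Only a constant amount of auxiliary storage is used; nothing grows with n.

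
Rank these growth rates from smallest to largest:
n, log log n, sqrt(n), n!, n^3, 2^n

Ordered by growth rate: log log n < sqrt(n) < n < n^3 < 2^n < n!.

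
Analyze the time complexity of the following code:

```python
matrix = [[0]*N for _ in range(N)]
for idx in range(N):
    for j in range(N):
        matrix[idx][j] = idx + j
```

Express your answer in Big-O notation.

Time complexity: O(n^2).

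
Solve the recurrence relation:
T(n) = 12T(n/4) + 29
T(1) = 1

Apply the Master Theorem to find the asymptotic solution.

a=12, b=4, f(n)=29. log_4(12) = 1.792. Case 1 of Master Theorem: T(n) = O(n^1.792).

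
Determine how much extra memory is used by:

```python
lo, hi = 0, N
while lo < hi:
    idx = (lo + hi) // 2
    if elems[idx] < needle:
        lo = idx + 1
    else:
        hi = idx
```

Space complexity: O(1).
Only a constant amount of auxiliary storage is used; nothing grows with n.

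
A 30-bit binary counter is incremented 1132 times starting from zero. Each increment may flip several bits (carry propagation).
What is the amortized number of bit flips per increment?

Bit i flips on every 2^i-th increment, so over 1132 increments bit i flips floor(1132/2^i) times. Summing over i: total flips < 2 * 1132. Amortized: < 2 = O(1) per increment.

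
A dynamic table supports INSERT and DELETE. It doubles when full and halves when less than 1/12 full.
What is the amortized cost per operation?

Using potential function Phi = |2*num_items - table_size| when load > 1/2, and Phi = table_size/2 - num_items otherwise. The gap of 1/12 vs 1/2 for shrinking prevents thrashing. Both insert and delete have O(1) amortized cost.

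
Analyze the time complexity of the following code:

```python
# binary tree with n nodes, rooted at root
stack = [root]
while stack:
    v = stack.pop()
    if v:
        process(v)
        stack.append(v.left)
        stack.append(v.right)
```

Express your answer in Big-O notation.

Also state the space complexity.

Time complexity: O(n).
Space complexity: O(n).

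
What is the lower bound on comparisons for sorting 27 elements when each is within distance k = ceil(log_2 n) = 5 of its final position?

Partition the 27 positions into floor(n/k) blocks of k = 5 consecutive positions; any permutation within a block keeps every element within k of its final position, so there are at least (k!)^(n/k) distinguishable inputs. Lower bound: log_2((k!)^(n/k)) = (n/k) * log_2(k!) = Theta(n log k); with k = ceil(log_2 n), this is Omega(n log log n).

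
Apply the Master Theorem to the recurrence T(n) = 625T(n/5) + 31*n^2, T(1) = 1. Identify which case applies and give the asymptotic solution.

a=625, b=5, f(n)=31*n^2.
log_5(625) = 4 > 2.
Since f(n) = O(n^2) is polynomially smaller than n^4, Case 1 applies.
T(n) = Theta(n^4).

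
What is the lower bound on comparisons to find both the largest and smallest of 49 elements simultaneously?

Pair elements first (floor(49/2) comparisons), then find max among winners and min among losers. Total: ceil(3*49/2) - 2 = 72 comparisons.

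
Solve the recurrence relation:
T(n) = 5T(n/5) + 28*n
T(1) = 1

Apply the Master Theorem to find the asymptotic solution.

a=5, b=5, f(n)=28*n. log_5(5) = 1. Case 2: T(n) = O(n log n).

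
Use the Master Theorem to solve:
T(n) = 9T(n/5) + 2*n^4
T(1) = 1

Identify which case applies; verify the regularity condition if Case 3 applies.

a=9, b=5, f(n)=2*n^4.
log_5(9) = 1.365 < 4.
f(n) = Omega(n^(1.365+epsilon)) for some epsilon > 0, so Case 3 is the candidate.
Regularity: a*f(n/b) = 9*2*(n/5)^4 = (9/625)*2*n^4 <= c*f(n) with c = 9/625 < 1. Satisfied.
Case 3: T(n) = Theta(n^4).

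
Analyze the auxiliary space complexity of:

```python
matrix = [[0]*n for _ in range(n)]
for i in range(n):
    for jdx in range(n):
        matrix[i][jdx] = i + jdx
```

Space complexity: O(n^2).
A 2D structure of size n x n is allocated.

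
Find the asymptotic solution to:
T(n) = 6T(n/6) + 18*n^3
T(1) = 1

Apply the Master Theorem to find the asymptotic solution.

a=6, b=6, f(n)=18*n^3. log_6(6) = 1 < 3. Case 3: T(n) = O(n^3).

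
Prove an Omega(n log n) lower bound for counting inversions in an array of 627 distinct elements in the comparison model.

Decision-tree argument: at any leaf, the comparisons made (with transitivity) must totally order all 627 elements -- otherwise some pair (i,j) is unordered, and an adversary can present two inputs agreeing on every comparison made but with that pair flipped, changing the inversion count by 1, so the leaf's output is wrong on one of them. Hence the tree has >= 627! leaves and height >= log_2(627!) = Omega(n log n). Modified merge sort achieves O(n log n).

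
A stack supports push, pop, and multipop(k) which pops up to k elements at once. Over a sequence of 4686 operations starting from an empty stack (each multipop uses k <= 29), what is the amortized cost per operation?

Each element is pushed exactly once and popped at most once (whether by pop or as part of a multipop). So the total number of individual pops over the whole sequence is at most the number of pushes, which is at most 4686. Total work <= 2 * 4686, hence O(1) amortized per operation.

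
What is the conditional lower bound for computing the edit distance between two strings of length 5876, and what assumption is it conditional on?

Under SETH (the Strong Exponential Time Hypothesis), edit distance on length-5876 strings cannot be computed in O(n^(2-epsilon)) time for any epsilon > 0 (Backurs-Indyk). The reduction is from CNF-SAT via the orthogonal vectors problem.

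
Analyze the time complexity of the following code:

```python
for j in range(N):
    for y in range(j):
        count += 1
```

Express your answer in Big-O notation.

Time complexity: O(n^2).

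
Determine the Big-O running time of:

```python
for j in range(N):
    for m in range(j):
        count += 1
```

Time complexity: O(n^2).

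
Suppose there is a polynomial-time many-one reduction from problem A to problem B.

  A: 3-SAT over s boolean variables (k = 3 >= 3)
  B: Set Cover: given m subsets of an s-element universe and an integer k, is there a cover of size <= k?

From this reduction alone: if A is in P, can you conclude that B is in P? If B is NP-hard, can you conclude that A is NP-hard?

A poly-time reduction A <=_p B transfers tractability DOWN (B easy => A easy) and hardness UP (A hard => B hard), not the reverse.
From A in P, the reduction alone does NOT give B in P: any problem in P trivially reduces to SAT, yet SAT is not known to be in P.
From B NP-hard, the reduction alone does NOT give A NP-hard: again, easy problems reduce to hard ones.
(Here in fact A is NP-complete and B is NP-complete.)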